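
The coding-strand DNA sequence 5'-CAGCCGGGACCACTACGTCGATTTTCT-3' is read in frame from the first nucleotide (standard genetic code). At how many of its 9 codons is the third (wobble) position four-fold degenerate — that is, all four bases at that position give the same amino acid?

Codon 1 CAG (Gln): third position 2-fold.
Codon 2 CCG (Pro): third position 4-fold.
Codon 3 GGA (Gly): third position 4-fold.
Codon 4 CCA (Pro): third position 4-fold.
Codon 5 CTA (Leu): third position 4-fold.
Codon 6 CGT (Arg): third position 4-fold.
Codon 7 CGA (Arg): third position 4-fold.
Codon 8 TTT (Phe): third position 2-fold.
Codon 9 TCT (Ser): third position 4-fold.
Four-fold degenerate third positions: 7.

7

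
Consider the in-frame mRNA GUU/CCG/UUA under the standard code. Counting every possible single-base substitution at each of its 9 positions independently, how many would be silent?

Codon 1 (GUU, Val): 3 synonymous substitutions.
Codon 2 (CCG, Pro): 3 synonymous substitutions.
Codon 3 (UUA, Leu): 2 synonymous substitutions.
Total: 3 + 3 + 2 = 8.

8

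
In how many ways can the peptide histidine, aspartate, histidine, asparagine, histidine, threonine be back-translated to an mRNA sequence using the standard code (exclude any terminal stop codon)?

His: 2 codons.
Asp: 2 codons.
His: 2 codons.
Asn: 2 codons.
His: 2 codons.
Thr: 4 codons.
2 × 2 × 2 × 2 × 2 × 4 = 128.

128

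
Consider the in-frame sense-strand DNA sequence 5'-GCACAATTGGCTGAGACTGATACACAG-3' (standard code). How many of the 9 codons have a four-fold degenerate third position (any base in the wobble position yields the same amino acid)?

4

Codon 1 GCA (Ala): third position 4-fold.
Codon 2 CAA (Gln): third position 2-fold.
Codon 3 TTG (Leu): third position 2-fold.
Codon 4 GCT (Ala): third position 4-fold.
Codon 5 GAG (Glu): third position 2-fold.
Codon 6 ACT (Thr): third position 4-fold.
Codon 7 GAT (Asp): third position 2-fold.
Codon 8 ACA (Thr): third position 4-fold.
Codon 9 CAG (Gln): third position 2-fold.
Four-fold degenerate third positions: 4.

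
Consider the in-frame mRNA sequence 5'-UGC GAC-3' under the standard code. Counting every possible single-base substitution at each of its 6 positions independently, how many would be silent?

2

Codon 1 (UGC, Cys): 1 synonymous substitution.
Codon 2 (GAC, Asp): 1 synonymous substitution.
Total: 1 + 1 = 2.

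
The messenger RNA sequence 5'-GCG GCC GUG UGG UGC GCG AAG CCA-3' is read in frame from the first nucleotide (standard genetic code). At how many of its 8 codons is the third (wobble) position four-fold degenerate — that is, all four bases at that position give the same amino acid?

Codon 1 GCG (Ala): third position 4-fold.
Codon 2 GCC (Ala): third position 4-fold.
Codon 3 GUG (Val): third position 4-fold.
Codon 4 UGG (Trp): third position 1-fold.
Codon 5 UGC (Cys): third position 2-fold.
Codon 6 GCG (Ala): third position 4-fold.
Codon 7 AAG (Lys): third position 2-fold.
Codon 8 CCA (Pro): third position 4-fold.
Four-fold degenerate third positions: 5.

5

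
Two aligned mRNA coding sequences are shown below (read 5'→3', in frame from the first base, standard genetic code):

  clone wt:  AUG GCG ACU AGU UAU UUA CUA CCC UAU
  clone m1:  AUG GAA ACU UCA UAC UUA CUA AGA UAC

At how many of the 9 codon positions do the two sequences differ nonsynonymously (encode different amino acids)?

Codon 1: AUG Met / AUG Met — identical.
Codon 2: GCG Ala / GAA Glu — nonsynonymous.
Codon 3: ACU Thr / ACU Thr — identical.
Codon 4: AGU Ser / UCA Ser — synonymous.
Codon 5: UAU Tyr / UAC Tyr — synonymous.
Codon 6: UUA Leu / UUA Leu — identical.
Codon 7: CUA Leu / CUA Leu — identical.
Codon 8: CCC Pro / AGA Arg — nonsynonymous.
Codon 9: UAU Tyr / UAC Tyr — synonymous.
Nonsynonymous differences: 2.

2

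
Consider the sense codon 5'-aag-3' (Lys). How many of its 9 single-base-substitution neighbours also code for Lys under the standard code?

1

Position 1: none → 0 synonymous.
Position 2: none → 0 synonymous.
Position 3: AAA → 1 synonymous.
Total: 0 + 0 + 1 = 1.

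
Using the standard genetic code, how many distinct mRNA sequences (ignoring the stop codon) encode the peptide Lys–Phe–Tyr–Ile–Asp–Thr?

Lys: 2 codons.
Phe: 2 codons.
Tyr: 2 codons.
Ile: 3 codons.
Asp: 2 codons.
Thr: 4 codons.
2 × 2 × 2 × 3 × 2 × 4 = 192.

192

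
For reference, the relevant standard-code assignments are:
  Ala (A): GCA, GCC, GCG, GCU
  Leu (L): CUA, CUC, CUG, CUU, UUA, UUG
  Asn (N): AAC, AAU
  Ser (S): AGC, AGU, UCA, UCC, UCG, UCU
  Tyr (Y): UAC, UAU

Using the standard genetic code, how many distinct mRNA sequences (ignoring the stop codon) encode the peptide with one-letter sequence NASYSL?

3456

Asn: 2 codons.
Ala: 4 codons.
Ser: 6 codons.
Tyr: 2 codons.
Ser: 6 codons.
Leu: 6 codons.
2 × 4 × 6 × 2 × 6 × 6 = 3456.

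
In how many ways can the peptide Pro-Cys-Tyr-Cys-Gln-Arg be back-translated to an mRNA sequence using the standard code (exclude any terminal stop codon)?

Pro: 4 codons.
Cys: 2 codons.
Tyr: 2 codons.
Cys: 2 codons.
Gln: 2 codons.
Arg: 6 codons.
4 × 2 × 2 × 2 × 2 × 6 = 384.

384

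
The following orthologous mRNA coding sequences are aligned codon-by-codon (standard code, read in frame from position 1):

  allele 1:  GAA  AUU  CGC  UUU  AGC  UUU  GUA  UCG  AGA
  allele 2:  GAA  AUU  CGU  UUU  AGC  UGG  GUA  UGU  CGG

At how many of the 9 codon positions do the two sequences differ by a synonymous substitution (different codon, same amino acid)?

Codon 1: GAA Glu / GAA Glu — identical.
Codon 2: AUU Ile / AUU Ile — identical.
Codon 3: CGC Arg / CGU Arg — synonymous.
Codon 4: UUU Phe / UUU Phe — identical.
Codon 5: AGC Ser / AGC Ser — identical.
Codon 6: UUU Phe / UGG Trp — nonsynonymous.
Codon 7: GUA Val / GUA Val — identical.
Codon 8: UCG Ser / UGU Cys — nonsynonymous.
Codon 9: AGA Arg / CGG Arg — synonymous.
Synonymous differences: 2.

2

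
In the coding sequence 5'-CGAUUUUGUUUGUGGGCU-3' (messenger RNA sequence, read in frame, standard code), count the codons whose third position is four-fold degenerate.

2

Codon 1 CGA (Arg): third position 4-fold.
Codon 2 UUU (Phe): third position 2-fold.
Codon 3 UGU (Cys): third position 2-fold.
Codon 4 UUG (Leu): third position 2-fold.
Codon 5 UGG (Trp): third position 1-fold.
Codon 6 GCU (Ala): third position 4-fold.
Four-fold degenerate third positions: 2.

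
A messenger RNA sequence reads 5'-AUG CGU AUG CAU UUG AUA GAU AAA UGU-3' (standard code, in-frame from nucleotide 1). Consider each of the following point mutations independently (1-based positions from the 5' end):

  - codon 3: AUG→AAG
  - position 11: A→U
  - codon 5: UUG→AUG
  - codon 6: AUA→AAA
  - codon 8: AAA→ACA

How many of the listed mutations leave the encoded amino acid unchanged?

Codon 3: AUG (Met) → AAG (Lys) — missense.
Codon 4: CAU (His) → CUU (Leu) — missense.
Codon 5: UUG (Leu) → AUG (Met) — missense.
Codon 6: AUA (Ile) → AAA (Lys) — missense.
Codon 8: AAA (Lys) → ACA (Thr) — missense.
Synonymous: 0 of 5.

0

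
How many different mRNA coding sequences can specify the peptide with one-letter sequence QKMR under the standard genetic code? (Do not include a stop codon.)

Gln: 2 codons.
Lys: 2 codons.
Met: 1 codon.
Arg: 6 codons.
2 × 2 × 1 × 6 = 24.

24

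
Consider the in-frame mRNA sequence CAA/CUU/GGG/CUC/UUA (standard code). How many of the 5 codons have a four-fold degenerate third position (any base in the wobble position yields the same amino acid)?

3

Codon 1 CAA (Gln): third position 2-fold.
Codon 2 CUU (Leu): third position 4-fold.
Codon 3 GGG (Gly): third position 4-fold.
Codon 4 CUC (Leu): third position 4-fold.
Codon 5 UUA (Leu): third position 2-fold.
Four-fold degenerate third positions: 3.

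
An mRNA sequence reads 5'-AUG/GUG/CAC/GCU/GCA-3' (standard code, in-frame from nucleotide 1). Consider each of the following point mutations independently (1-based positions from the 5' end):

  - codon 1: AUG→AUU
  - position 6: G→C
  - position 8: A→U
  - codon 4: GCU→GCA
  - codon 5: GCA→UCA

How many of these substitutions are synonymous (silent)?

Codon 1: AUG (Met) → AUU (Ile) — missense.
Codon 2: GUG (Val) → GUC (Val) — synonymous.
Codon 3: CAC (His) → CUC (Leu) — missense.
Codon 4: GCU (Ala) → GCA (Ala) — synonymous.
Codon 5: GCA (Ala) → UCA (Ser) — missense.
Synonymous: 2 of 5.

2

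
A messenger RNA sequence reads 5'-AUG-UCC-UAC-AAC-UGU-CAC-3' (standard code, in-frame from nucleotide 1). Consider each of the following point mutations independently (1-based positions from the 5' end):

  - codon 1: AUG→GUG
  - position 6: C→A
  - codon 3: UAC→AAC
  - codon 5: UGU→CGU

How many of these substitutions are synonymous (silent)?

Codon 1: AUG (Met) → GUG (Val) — missense.
Codon 2: UCC (Ser) → UCA (Ser) — synonymous.
Codon 3: UAC (Tyr) → AAC (Asn) — missense.
Codon 5: UGU (Cys) → CGU (Arg) — missense.
Synonymous: 1 of 4.

1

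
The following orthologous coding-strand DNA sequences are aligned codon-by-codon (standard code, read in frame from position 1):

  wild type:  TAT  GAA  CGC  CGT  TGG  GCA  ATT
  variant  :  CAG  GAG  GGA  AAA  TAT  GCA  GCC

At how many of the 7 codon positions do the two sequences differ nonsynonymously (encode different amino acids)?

5

Codon 1: TAT Tyr / CAG Gln — nonsynonymous.
Codon 2: GAA Glu / GAG Glu — synonymous.
Codon 3: CGC Arg / GGA Gly — nonsynonymous.
Codon 4: CGT Arg / AAA Lys — nonsynonymous.
Codon 5: TGG Trp / TAT Tyr — nonsynonymous.
Codon 6: GCA Ala / GCA Ala — identical.
Codon 7: ATT Ile / GCC Ala — nonsynonymous.
Nonsynonymous differences: 5.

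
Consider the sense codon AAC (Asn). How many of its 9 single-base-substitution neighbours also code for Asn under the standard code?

1

Position 1: none → 0 synonymous.
Position 2: none → 0 synonymous.
Position 3: AAU → 1 synonymous.
Total: 0 + 0 + 1 = 1.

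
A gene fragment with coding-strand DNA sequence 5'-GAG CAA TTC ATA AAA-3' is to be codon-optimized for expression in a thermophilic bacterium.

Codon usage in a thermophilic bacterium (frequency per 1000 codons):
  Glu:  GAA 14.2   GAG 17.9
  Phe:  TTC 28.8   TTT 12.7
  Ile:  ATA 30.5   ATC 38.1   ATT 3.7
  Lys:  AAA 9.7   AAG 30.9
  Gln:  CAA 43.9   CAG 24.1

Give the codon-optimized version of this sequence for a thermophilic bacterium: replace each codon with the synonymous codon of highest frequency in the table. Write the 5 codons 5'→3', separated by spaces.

Codon 1 (Glu): best is GAG at 17.9.
Codon 2 (Gln): best is CAA at 43.9.
Codon 3 (Phe): best is TTC at 28.8.
Codon 4 (Ile): best is ATC at 38.1.
Codon 5 (Lys): best is AAG at 30.9.

GAG CAA TTC ATC AAG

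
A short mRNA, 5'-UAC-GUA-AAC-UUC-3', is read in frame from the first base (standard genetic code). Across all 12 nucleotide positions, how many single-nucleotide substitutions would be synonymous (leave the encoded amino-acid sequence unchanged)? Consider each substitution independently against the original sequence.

Codon 1 (UAC, Tyr): 1 synonymous substitution.
Codon 2 (GUA, Val): 3 synonymous substitutions.
Codon 3 (AAC, Asn): 1 synonymous substitution.
Codon 4 (UUC, Phe): 1 synonymous substitution.
Total: 1 + 3 + 1 + 1 = 6.

6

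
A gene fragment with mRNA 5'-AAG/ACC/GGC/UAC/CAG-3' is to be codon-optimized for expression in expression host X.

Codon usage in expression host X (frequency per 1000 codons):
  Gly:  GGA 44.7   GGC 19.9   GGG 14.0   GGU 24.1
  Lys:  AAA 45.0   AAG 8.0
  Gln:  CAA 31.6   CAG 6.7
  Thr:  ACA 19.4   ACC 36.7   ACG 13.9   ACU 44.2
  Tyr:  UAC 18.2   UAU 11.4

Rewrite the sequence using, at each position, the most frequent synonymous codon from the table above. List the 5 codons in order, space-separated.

Codon 1 (Lys): best is AAA at 45.0.
Codon 2 (Thr): best is ACU at 44.2.
Codon 3 (Gly): best is GGA at 44.7.
Codon 4 (Tyr): best is UAC at 18.2.
Codon 5 (Gln): best is CAA at 31.6.

AAA ACU GGA UAC CAA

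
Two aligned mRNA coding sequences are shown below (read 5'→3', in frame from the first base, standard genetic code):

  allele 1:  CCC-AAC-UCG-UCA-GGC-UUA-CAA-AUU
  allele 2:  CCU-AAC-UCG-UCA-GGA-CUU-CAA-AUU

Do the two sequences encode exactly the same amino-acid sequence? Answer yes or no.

yes

Codon 1: CCC Pro / CCU Pro — synonymous.
Codon 2: AAC Asn / AAC Asn — identical.
Codon 3: UCG Ser / UCG Ser — identical.
Codon 4: UCA Ser / UCA Ser — identical.
Codon 5: GGC Gly / GGA Gly — synonymous.
Codon 6: UUA Leu / CUU Leu — synonymous.
Codon 7: CAA Gln / CAA Gln — identical.
Codon 8: AUU Ile / AUU Ile — identical.
Nonsynonymous differences: 0 → same protein.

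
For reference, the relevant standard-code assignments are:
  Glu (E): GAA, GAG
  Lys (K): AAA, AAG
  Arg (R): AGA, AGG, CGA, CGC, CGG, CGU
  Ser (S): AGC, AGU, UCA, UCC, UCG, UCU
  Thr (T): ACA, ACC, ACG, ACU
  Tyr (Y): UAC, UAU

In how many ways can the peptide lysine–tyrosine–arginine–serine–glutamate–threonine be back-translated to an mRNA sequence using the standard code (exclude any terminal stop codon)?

Lys: 2 codons.
Tyr: 2 codons.
Arg: 6 codons.
Ser: 6 codons.
Glu: 2 codons.
Thr: 4 codons.
2 × 2 × 6 × 6 × 2 × 4 = 1152.

1152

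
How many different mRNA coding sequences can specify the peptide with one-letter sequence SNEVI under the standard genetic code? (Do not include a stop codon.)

Ser: 6 codons.
Asn: 2 codons.
Glu: 2 codons.
Val: 4 codons.
Ile: 3 codons.
6 × 2 × 2 × 4 × 3 = 288.

288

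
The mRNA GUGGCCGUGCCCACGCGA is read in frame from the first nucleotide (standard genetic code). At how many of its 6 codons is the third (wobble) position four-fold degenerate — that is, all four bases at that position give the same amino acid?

6

Codon 1 GUG (Val): third position 4-fold.
Codon 2 GCC (Ala): third position 4-fold.
Codon 3 GUG (Val): third position 4-fold.
Codon 4 CCC (Pro): third position 4-fold.
Codon 5 ACG (Thr): third position 4-fold.
Codon 6 CGA (Arg): third position 4-fold.
Four-fold degenerate third positions: 6.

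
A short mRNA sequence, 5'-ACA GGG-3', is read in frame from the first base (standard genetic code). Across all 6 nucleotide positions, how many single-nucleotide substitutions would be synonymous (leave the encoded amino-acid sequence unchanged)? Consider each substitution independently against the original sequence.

6

Codon 1 (ACA, Thr): 3 synonymous substitutions.
Codon 2 (GGG, Gly): 3 synonymous substitutions.
Total: 3 + 3 = 6.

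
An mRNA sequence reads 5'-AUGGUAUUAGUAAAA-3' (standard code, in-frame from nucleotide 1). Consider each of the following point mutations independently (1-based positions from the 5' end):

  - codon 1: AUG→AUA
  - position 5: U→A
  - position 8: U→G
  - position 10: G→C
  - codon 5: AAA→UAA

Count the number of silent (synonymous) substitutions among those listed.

Codon 1: AUG (Met) → AUA (Ile) — missense.
Codon 2: GUA (Val) → GAA (Glu) — missense.
Codon 3: UUA (Leu) → UGA (Stop) — nonsense.
Codon 4: GUA (Val) → CUA (Leu) — missense.
Codon 5: AAA (Lys) → UAA (Stop) — nonsense.
Synonymous: 0 of 5.

0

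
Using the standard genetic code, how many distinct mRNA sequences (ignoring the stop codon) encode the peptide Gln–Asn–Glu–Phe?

Gln: 2 codons.
Asn: 2 codons.
Glu: 2 codons.
Phe: 2 codons.
2 × 2 × 2 × 2 = 16.

16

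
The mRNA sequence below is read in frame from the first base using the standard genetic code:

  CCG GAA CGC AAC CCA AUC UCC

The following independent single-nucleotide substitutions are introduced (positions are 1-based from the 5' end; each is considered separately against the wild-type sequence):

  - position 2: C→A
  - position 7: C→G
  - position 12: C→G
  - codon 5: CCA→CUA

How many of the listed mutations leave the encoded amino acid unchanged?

0

Codon 1: CCG (Pro) → CAG (Gln) — missense.
Codon 3: CGC (Arg) → GGC (Gly) — missense.
Codon 4: AAC (Asn) → AAG (Lys) — missense.
Codon 5: CCA (Pro) → CUA (Leu) — missense.
Synonymous: 0 of 4.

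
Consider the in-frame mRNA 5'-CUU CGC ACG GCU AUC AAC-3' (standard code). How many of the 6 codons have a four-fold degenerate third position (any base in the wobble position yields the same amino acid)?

4

Codon 1 CUU (Leu): third position 4-fold.
Codon 2 CGC (Arg): third position 4-fold.
Codon 3 ACG (Thr): third position 4-fold.
Codon 4 GCU (Ala): third position 4-fold.
Codon 5 AUC (Ile): third position 3-fold.
Codon 6 AAC (Asn): third position 2-fold.
Four-fold degenerate third positions: 4.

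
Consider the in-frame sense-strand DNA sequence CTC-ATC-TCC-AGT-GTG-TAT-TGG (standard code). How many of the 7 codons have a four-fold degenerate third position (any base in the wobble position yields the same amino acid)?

Codon 1 CTC (Leu): third position 4-fold.
Codon 2 ATC (Ile): third position 3-fold.
Codon 3 TCC (Ser): third position 4-fold.
Codon 4 AGT (Ser): third position 2-fold.
Codon 5 GTG (Val): third position 4-fold.
Codon 6 TAT (Tyr): third position 2-fold.
Codon 7 TGG (Trp): third position 1-fold.
Four-fold degenerate third positions: 3.

3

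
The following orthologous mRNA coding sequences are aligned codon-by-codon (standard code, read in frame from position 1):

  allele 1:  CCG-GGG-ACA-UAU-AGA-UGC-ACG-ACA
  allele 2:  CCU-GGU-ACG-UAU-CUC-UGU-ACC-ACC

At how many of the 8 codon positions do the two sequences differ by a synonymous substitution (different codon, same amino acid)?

6

Codon 1: CCG Pro / CCU Pro — synonymous.
Codon 2: GGG Gly / GGU Gly — synonymous.
Codon 3: ACA Thr / ACG Thr — synonymous.
Codon 4: UAU Tyr / UAU Tyr — identical.
Codon 5: AGA Arg / CUC Leu — nonsynonymous.
Codon 6: UGC Cys / UGU Cys — synonymous.
Codon 7: ACG Thr / ACC Thr — synonymous.
Codon 8: ACA Thr / ACC Thr — synonymous.
Synonymous differences: 6.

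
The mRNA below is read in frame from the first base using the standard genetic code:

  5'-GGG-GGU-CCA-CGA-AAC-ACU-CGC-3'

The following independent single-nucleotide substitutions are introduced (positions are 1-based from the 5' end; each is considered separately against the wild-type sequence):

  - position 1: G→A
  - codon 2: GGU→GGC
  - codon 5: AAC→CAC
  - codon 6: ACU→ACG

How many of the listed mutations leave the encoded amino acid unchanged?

Codon 1: GGG (Gly) → AGG (Arg) — missense.
Codon 2: GGU (Gly) → GGC (Gly) — synonymous.
Codon 5: AAC (Asn) → CAC (His) — missense.
Codon 6: ACU (Thr) → ACG (Thr) — synonymous.
Synonymous: 2 of 4.

2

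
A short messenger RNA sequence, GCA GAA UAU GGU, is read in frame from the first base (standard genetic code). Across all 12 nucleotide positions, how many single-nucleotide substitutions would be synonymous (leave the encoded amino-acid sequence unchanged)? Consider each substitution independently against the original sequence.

8

Codon 1 (GCA, Ala): 3 synonymous substitutions.
Codon 2 (GAA, Glu): 1 synonymous substitution.
Codon 3 (UAU, Tyr): 1 synonymous substitution.
Codon 4 (GGU, Gly): 3 synonymous substitutions.
Total: 3 + 1 + 1 + 3 = 8.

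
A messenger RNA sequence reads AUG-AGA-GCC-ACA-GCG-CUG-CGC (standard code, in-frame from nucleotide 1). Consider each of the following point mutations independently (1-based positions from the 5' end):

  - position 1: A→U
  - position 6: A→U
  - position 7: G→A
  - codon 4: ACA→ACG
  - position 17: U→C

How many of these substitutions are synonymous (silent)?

Codon 1: AUG (Met) → UUG (Leu) — missense.
Codon 2: AGA (Arg) → AGU (Ser) — missense.
Codon 3: GCC (Ala) → ACC (Thr) — missense.
Codon 4: ACA (Thr) → ACG (Thr) — synonymous.
Codon 6: CUG (Leu) → CCG (Pro) — missense.
Synonymous: 1 of 5.

1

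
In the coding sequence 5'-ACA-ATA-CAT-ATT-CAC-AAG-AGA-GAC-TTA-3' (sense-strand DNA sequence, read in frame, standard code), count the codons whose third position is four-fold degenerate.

1

Codon 1 ACA (Thr): third position 4-fold.
Codon 2 ATA (Ile): third position 3-fold.
Codon 3 CAT (His): third position 2-fold.
Codon 4 ATT (Ile): third position 3-fold.
Codon 5 CAC (His): third position 2-fold.
Codon 6 AAG (Lys): third position 2-fold.
Codon 7 AGA (Arg): third position 2-fold.
Codon 8 GAC (Asp): third position 2-fold.
Codon 9 TTA (Leu): third position 2-fold.
Four-fold degenerate third positions: 1.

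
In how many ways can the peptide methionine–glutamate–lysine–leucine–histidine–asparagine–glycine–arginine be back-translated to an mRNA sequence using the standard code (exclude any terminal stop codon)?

2304

Met: 1 codon.
Glu: 2 codons.
Lys: 2 codons.
Leu: 6 codons.
His: 2 codons.
Asn: 2 codons.
Gly: 4 codons.
Arg: 6 codons.
1 × 2 × 2 × 6 × 2 × 2 × 4 × 6 = 2304.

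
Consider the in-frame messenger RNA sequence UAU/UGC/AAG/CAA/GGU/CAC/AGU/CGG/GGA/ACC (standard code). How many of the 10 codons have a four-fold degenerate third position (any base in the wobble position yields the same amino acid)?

Codon 1 UAU (Tyr): third position 2-fold.
Codon 2 UGC (Cys): third position 2-fold.
Codon 3 AAG (Lys): third position 2-fold.
Codon 4 CAA (Gln): third position 2-fold.
Codon 5 GGU (Gly): third position 4-fold.
Codon 6 CAC (His): third position 2-fold.
Codon 7 AGU (Ser): third position 2-fold.
Codon 8 CGG (Arg): third position 4-fold.
Codon 9 GGA (Gly): third position 4-fold.
Codon 10 ACC (Thr): third position 4-fold.
Four-fold degenerate third positions: 4.

4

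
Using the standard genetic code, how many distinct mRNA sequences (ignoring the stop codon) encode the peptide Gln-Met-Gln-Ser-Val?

96

Gln: 2 codons.
Met: 1 codon.
Gln: 2 codons.
Ser: 6 codons.
Val: 4 codons.
2 × 1 × 2 × 6 × 4 = 96.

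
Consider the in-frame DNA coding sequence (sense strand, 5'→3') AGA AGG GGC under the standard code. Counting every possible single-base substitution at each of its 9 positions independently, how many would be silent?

7

Codon 1 (AGA, Arg): 2 synonymous substitutions.
Codon 2 (AGG, Arg): 2 synonymous substitutions.
Codon 3 (GGC, Gly): 3 synonymous substitutions.
Total: 2 + 2 + 3 = 7.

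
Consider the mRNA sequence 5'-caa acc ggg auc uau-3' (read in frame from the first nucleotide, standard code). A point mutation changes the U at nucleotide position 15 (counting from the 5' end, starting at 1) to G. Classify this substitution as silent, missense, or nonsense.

Position 15 falls in codon 5: UAU → Tyr.
After the substitution the codon is UAG → Stop.
The new codon is a stop codon, so this is a nonsense mutation.

nonsense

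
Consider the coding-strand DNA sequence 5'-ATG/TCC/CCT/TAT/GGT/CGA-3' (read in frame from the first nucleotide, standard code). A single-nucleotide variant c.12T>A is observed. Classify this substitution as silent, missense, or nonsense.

nonsense

Position 12 falls in codon 4: TAT → Tyr.
After the substitution the codon is TAA → Stop.
The new codon is a stop codon, so this is a nonsense mutation.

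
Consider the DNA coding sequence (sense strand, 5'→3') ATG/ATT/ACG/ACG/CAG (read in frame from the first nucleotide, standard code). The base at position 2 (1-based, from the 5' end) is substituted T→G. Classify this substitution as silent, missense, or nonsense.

missense

Position 2 falls in codon 1: ATG → Met.
After the substitution the codon is AGG → Arg.
Met ≠ Arg, so this is a missense mutation.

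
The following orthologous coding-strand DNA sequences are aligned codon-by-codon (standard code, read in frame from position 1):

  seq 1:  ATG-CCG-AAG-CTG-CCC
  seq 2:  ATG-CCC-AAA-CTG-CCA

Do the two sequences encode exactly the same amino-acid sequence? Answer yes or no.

yes

Codon 1: ATG Met / ATG Met — identical.
Codon 2: CCG Pro / CCC Pro — synonymous.
Codon 3: AAG Lys / AAA Lys — synonymous.
Codon 4: CTG Leu / CTG Leu — identical.
Codon 5: CCC Pro / CCA Pro — synonymous.
Nonsynonymous differences: 0 → same protein.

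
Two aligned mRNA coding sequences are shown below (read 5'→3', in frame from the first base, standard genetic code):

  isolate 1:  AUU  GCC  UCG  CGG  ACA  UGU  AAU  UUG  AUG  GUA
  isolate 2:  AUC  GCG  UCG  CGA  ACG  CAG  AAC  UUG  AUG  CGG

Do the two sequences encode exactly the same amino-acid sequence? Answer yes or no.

no

Codon 1: AUU Ile / AUC Ile — synonymous.
Codon 2: GCC Ala / GCG Ala — synonymous.
Codon 3: UCG Ser / UCG Ser — identical.
Codon 4: CGG Arg / CGA Arg — synonymous.
Codon 5: ACA Thr / ACG Thr — synonymous.
Codon 6: UGU Cys / CAG Gln — nonsynonymous.
Codon 7: AAU Asn / AAC Asn — synonymous.
Codon 8: UUG Leu / UUG Leu — identical.
Codon 9: AUG Met / AUG Met — identical.
Codon 10: GUA Val / CGG Arg — nonsynonymous.
Nonsynonymous differences: 2 → different protein.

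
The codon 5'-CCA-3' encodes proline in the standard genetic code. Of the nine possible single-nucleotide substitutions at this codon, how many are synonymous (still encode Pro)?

Position 1: none → 0 synonymous.
Position 2: none → 0 synonymous.
Position 3: CCU, CCC, CCG → 3 synonymous.
Total: 0 + 0 + 3 = 3.

3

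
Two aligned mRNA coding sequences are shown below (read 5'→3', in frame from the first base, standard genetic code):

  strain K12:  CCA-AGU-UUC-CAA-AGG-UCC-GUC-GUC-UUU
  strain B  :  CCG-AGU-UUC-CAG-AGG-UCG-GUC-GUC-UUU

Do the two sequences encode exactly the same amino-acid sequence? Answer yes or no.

Codon 1: CCA Pro / CCG Pro — synonymous.
Codon 2: AGU Ser / AGU Ser — identical.
Codon 3: UUC Phe / UUC Phe — identical.
Codon 4: CAA Gln / CAG Gln — synonymous.
Codon 5: AGG Arg / AGG Arg — identical.
Codon 6: UCC Ser / UCG Ser — synonymous.
Codon 7: GUC Val / GUC Val — identical.
Codon 8: GUC Val / GUC Val — identical.
Codon 9: UUU Phe / UUU Phe — identical.
Nonsynonymous differences: 0 → same protein.

yes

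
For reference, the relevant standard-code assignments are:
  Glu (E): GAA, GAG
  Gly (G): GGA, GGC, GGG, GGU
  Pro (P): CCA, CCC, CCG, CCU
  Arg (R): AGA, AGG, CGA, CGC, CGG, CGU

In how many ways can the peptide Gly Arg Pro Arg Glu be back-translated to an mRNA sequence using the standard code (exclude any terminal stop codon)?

Gly: 4 codons.
Arg: 6 codons.
Pro: 4 codons.
Arg: 6 codons.
Glu: 2 codons.
4 × 6 × 4 × 6 × 2 = 1152.

1152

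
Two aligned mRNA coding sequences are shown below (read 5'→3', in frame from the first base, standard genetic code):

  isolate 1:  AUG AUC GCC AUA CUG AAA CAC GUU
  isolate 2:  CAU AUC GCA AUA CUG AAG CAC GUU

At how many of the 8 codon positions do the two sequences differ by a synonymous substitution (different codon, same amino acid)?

Codon 1: AUG Met / CAU His — nonsynonymous.
Codon 2: AUC Ile / AUC Ile — identical.
Codon 3: GCC Ala / GCA Ala — synonymous.
Codon 4: AUA Ile / AUA Ile — identical.
Codon 5: CUG Leu / CUG Leu — identical.
Codon 6: AAA Lys / AAG Lys — synonymous.
Codon 7: CAC His / CAC His — identical.
Codon 8: GUU Val / GUU Val — identical.
Synonymous differences: 2.

2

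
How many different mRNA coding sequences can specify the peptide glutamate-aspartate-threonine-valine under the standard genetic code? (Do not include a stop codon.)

64

Glu: 2 codons.
Asp: 2 codons.
Thr: 4 codons.
Val: 4 codons.
2 × 2 × 4 × 4 = 64.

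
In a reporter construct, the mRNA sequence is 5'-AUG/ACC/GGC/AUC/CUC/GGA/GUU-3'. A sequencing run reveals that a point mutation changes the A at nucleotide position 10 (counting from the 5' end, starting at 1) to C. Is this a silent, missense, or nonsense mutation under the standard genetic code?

missense

Position 10 falls in codon 4: AUC → Ile.
After the substitution the codon is CUC → Leu.
Ile ≠ Leu, so this is a missense mutation.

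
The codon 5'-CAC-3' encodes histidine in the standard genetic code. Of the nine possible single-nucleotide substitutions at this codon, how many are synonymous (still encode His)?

1

Position 1: none → 0 synonymous.
Position 2: none → 0 synonymous.
Position 3: CAU → 1 synonymous.
Total: 0 + 0 + 1 = 1.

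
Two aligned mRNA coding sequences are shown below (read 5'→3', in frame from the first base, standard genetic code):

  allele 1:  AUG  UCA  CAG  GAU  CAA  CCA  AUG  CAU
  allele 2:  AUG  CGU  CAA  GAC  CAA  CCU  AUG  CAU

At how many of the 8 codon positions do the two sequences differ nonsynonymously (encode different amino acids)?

1

Codon 1: AUG Met / AUG Met — identical.
Codon 2: UCA Ser / CGU Arg — nonsynonymous.
Codon 3: CAG Gln / CAA Gln — synonymous.
Codon 4: GAU Asp / GAC Asp — synonymous.
Codon 5: CAA Gln / CAA Gln — identical.
Codon 6: CCA Pro / CCU Pro — synonymous.
Codon 7: AUG Met / AUG Met — identical.
Codon 8: CAU His / CAU His — identical.
Nonsynonymous differences: 1.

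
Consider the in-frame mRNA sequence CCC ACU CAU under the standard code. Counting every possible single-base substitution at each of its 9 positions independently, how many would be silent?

7

Codon 1 (CCC, Pro): 3 synonymous substitutions.
Codon 2 (ACU, Thr): 3 synonymous substitutions.
Codon 3 (CAU, His): 1 synonymous substitution.
Total: 3 + 3 + 1 = 7.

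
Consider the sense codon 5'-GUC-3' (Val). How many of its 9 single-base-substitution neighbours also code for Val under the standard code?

Position 1: none → 0 synonymous.
Position 2: none → 0 synonymous.
Position 3: GUU, GUA, GUG → 3 synonymous.
Total: 0 + 0 + 3 = 3.

3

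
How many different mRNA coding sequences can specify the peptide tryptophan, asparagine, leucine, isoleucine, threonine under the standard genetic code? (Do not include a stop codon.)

Trp: 1 codon.
Asn: 2 codons.
Leu: 6 codons.
Ile: 3 codons.
Thr: 4 codons.
1 × 2 × 6 × 3 × 4 = 144.

144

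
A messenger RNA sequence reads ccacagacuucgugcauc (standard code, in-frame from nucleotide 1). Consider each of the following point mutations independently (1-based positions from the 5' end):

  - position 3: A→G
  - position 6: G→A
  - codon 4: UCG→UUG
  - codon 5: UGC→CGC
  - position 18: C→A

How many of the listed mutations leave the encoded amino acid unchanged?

3

Codon 1: CCA (Pro) → CCG (Pro) — synonymous.
Codon 2: CAG (Gln) → CAA (Gln) — synonymous.
Codon 4: UCG (Ser) → UUG (Leu) — missense.
Codon 5: UGC (Cys) → CGC (Arg) — missense.
Codon 6: AUC (Ile) → AUA (Ile) — synonymous.
Synonymous: 3 of 5.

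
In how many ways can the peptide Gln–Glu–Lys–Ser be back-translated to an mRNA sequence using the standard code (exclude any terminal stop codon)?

48

Gln: 2 codons.
Glu: 2 codons.
Lys: 2 codons.
Ser: 6 codons.
2 × 2 × 2 × 6 = 48.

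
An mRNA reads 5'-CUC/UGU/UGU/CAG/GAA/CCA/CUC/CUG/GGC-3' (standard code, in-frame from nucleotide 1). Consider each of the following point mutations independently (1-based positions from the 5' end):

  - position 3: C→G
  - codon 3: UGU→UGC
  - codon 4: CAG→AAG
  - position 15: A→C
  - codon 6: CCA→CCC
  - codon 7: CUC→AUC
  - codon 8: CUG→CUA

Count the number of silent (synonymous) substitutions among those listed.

Codon 1: CUC (Leu) → CUG (Leu) — synonymous.
Codon 3: UGU (Cys) → UGC (Cys) — synonymous.
Codon 4: CAG (Gln) → AAG (Lys) — missense.
Codon 5: GAA (Glu) → GAC (Asp) — missense.
Codon 6: CCA (Pro) → CCC (Pro) — synonymous.
Codon 7: CUC (Leu) → AUC (Ile) — missense.
Codon 8: CUG (Leu) → CUA (Leu) — synonymous.
Synonymous: 4 of 7.

4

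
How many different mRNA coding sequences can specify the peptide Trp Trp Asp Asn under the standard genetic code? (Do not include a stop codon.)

4

Trp: 1 codon.
Trp: 1 codon.
Asp: 2 codons.
Asn: 2 codons.
1 × 1 × 2 × 2 = 4.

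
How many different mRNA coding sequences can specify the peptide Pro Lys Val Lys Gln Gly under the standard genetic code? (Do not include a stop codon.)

512

Pro: 4 codons.
Lys: 2 codons.
Val: 4 codons.
Lys: 2 codons.
Gln: 2 codons.
Gly: 4 codons.
4 × 2 × 4 × 2 × 2 × 4 = 512.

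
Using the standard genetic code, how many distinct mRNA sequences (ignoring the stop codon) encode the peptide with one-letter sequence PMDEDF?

Pro: 4 codons.
Met: 1 codon.
Asp: 2 codons.
Glu: 2 codons.
Asp: 2 codons.
Phe: 2 codons.
4 × 1 × 2 × 2 × 2 × 2 = 64.

64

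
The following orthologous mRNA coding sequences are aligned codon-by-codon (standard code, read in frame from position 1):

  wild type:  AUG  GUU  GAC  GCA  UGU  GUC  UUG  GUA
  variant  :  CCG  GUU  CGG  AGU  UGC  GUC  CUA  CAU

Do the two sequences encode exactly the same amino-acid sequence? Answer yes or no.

Codon 1: AUG Met / CCG Pro — nonsynonymous.
Codon 2: GUU Val / GUU Val — identical.
Codon 3: GAC Asp / CGG Arg — nonsynonymous.
Codon 4: GCA Ala / AGU Ser — nonsynonymous.
Codon 5: UGU Cys / UGC Cys — synonymous.
Codon 6: GUC Val / GUC Val — identical.
Codon 7: UUG Leu / CUA Leu — synonymous.
Codon 8: GUA Val / CAU His — nonsynonymous.
Nonsynonymous differences: 4 → different protein.

no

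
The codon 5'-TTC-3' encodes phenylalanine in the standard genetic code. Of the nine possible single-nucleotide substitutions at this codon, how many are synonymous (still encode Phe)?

1

Position 1: none → 0 synonymous.
Position 2: none → 0 synonymous.
Position 3: TTT → 1 synonymous.
Total: 0 + 0 + 1 = 1.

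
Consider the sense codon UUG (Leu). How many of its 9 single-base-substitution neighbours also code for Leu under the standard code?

Position 1: CUG → 1 synonymous.
Position 2: none → 0 synonymous.
Position 3: UUA → 1 synonymous.
Total: 1 + 0 + 1 = 2.

2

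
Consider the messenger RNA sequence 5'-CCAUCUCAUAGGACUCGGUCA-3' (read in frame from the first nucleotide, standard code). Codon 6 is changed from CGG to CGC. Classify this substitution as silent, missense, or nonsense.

silent

Position 18 falls in codon 6: CGG → Arg.
After the substitution the codon is CGC → Arg.
Both encode Arg, so the change is synonymous.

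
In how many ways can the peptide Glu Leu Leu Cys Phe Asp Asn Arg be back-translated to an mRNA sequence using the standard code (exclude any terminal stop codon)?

Glu: 2 codons.
Leu: 6 codons.
Leu: 6 codons.
Cys: 2 codons.
Phe: 2 codons.
Asp: 2 codons.
Asn: 2 codons.
Arg: 6 codons.
2 × 6 × 6 × 2 × 2 × 2 × 2 × 6 = 6912.

6912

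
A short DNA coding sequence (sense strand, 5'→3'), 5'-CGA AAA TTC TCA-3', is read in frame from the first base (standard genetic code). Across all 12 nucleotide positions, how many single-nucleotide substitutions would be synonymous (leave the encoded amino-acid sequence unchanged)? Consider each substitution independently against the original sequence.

Codon 1 (CGA, Arg): 4 synonymous substitutions.
Codon 2 (AAA, Lys): 1 synonymous substitution.
Codon 3 (TTC, Phe): 1 synonymous substitution.
Codon 4 (TCA, Ser): 3 synonymous substitutions.
Total: 4 + 1 + 1 + 3 = 9.

9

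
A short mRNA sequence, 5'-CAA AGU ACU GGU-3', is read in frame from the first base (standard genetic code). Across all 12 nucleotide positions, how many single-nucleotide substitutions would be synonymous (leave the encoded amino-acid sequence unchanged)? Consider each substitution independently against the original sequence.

Codon 1 (CAA, Gln): 1 synonymous substitution.
Codon 2 (AGU, Ser): 1 synonymous substitution.
Codon 3 (ACU, Thr): 3 synonymous substitutions.
Codon 4 (GGU, Gly): 3 synonymous substitutions.
Total: 1 + 1 + 3 + 3 = 8.

8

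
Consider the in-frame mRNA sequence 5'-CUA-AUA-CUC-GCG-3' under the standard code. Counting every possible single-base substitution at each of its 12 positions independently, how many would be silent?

Codon 1 (CUA, Leu): 4 synonymous substitutions.
Codon 2 (AUA, Ile): 2 synonymous substitutions.
Codon 3 (CUC, Leu): 3 synonymous substitutions.
Codon 4 (GCG, Ala): 3 synonymous substitutions.
Total: 4 + 2 + 3 + 3 = 12.

12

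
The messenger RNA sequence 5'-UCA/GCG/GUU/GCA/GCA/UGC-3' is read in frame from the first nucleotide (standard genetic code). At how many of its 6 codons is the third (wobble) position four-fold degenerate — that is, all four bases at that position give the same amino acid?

Codon 1 UCA (Ser): third position 4-fold.
Codon 2 GCG (Ala): third position 4-fold.
Codon 3 GUU (Val): third position 4-fold.
Codon 4 GCA (Ala): third position 4-fold.
Codon 5 GCA (Ala): third position 4-fold.
Codon 6 UGC (Cys): third position 2-fold.
Four-fold degenerate third positions: 5.

5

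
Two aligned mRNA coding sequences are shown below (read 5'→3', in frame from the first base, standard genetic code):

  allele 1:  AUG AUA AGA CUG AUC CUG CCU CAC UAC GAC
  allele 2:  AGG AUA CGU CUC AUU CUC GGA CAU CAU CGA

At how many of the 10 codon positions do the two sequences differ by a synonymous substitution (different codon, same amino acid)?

5

Codon 1: AUG Met / AGG Arg — nonsynonymous.
Codon 2: AUA Ile / AUA Ile — identical.
Codon 3: AGA Arg / CGU Arg — synonymous.
Codon 4: CUG Leu / CUC Leu — synonymous.
Codon 5: AUC Ile / AUU Ile — synonymous.
Codon 6: CUG Leu / CUC Leu — synonymous.
Codon 7: CCU Pro / GGA Gly — nonsynonymous.
Codon 8: CAC His / CAU His — synonymous.
Codon 9: UAC Tyr / CAU His — nonsynonymous.
Codon 10: GAC Asp / CGA Arg — nonsynonymous.
Synonymous differences: 5.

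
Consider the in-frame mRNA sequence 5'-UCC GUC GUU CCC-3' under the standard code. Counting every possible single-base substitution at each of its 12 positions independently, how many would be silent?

12

Codon 1 (UCC, Ser): 3 synonymous substitutions.
Codon 2 (GUC, Val): 3 synonymous substitutions.
Codon 3 (GUU, Val): 3 synonymous substitutions.
Codon 4 (CCC, Pro): 3 synonymous substitutions.
Total: 3 + 3 + 3 + 3 = 12.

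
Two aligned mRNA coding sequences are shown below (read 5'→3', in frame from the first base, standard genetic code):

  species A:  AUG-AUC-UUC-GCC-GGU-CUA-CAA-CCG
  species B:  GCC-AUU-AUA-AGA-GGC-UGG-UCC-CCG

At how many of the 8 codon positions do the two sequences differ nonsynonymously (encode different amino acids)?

Codon 1: AUG Met / GCC Ala — nonsynonymous.
Codon 2: AUC Ile / AUU Ile — synonymous.
Codon 3: UUC Phe / AUA Ile — nonsynonymous.
Codon 4: GCC Ala / AGA Arg — nonsynonymous.
Codon 5: GGU Gly / GGC Gly — synonymous.
Codon 6: CUA Leu / UGG Trp — nonsynonymous.
Codon 7: CAA Gln / UCC Ser — nonsynonymous.
Codon 8: CCG Pro / CCG Pro — identical.
Nonsynonymous differences: 5.

5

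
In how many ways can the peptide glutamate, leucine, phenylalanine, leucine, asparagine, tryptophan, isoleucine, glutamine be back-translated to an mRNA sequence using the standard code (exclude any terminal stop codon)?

1728

Glu: 2 codons.
Leu: 6 codons.
Phe: 2 codons.
Leu: 6 codons.
Asn: 2 codons.
Trp: 1 codon.
Ile: 3 codons.
Gln: 2 codons.
2 × 6 × 2 × 6 × 2 × 1 × 3 × 2 = 1728.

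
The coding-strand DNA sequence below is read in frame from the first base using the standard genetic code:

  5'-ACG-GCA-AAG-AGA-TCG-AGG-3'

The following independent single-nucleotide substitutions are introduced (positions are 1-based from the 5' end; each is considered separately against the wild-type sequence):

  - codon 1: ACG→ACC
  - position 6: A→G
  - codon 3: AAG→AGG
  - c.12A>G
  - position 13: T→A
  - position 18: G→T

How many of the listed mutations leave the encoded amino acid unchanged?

Codon 1: ACG (Thr) → ACC (Thr) — synonymous.
Codon 2: GCA (Ala) → GCG (Ala) — synonymous.
Codon 3: AAG (Lys) → AGG (Arg) — missense.
Codon 4: AGA (Arg) → AGG (Arg) — synonymous.
Codon 5: TCG (Ser) → ACG (Thr) — missense.
Codon 6: AGG (Arg) → AGT (Ser) — missense.
Synonymous: 3 of 6.

3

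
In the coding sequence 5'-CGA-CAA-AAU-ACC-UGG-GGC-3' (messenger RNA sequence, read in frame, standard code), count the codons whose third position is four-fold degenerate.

3

Codon 1 CGA (Arg): third position 4-fold.
Codon 2 CAA (Gln): third position 2-fold.
Codon 3 AAU (Asn): third position 2-fold.
Codon 4 ACC (Thr): third position 4-fold.
Codon 5 UGG (Trp): third position 1-fold.
Codon 6 GGC (Gly): third position 4-fold.
Four-fold degenerate third positions: 3.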